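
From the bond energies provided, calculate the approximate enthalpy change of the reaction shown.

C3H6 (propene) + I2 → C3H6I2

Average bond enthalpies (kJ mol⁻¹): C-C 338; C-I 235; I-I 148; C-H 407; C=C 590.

ΔH ≈ −70 kJ

Bonds broken (reactants):
  C-C: 1 × 338 = 338
  C-H: 6 × 407 = 2442
  C=C: 1 × 590 = 590
  I-I: 1 × 148 = 148
  Σ(broken) = 3518 kJ
Bonds formed (products):
  C-C: 2 × 338 = 676
  C-H: 6 × 407 = 2442
  C-I: 2 × 235 = 470
  Σ(formed) = 3588 kJ
ΔH = Σ(broken) − Σ(formed) = 3518 − 3588 = −70 kJ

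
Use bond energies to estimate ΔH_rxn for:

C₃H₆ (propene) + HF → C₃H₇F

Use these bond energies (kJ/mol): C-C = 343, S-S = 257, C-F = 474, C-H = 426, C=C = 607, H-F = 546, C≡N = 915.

Bonds broken (reactants):
  C-C: 1 × 343 = 343
  C-H: 6 × 426 = 2556
  C=C: 1 × 607 = 607
  H-F: 1 × 546 = 546
  Σ(broken) = 4052 kJ
Bonds formed (products):
  C-C: 2 × 343 = 686
  C-F: 1 × 474 = 474
  C-H: 7 × 426 = 2982
  Σ(formed) = 4142 kJ
ΔH = Σ(broken) − Σ(formed) = 4052 − 4142 = −90 kJ

ΔH ≈ −90 kJ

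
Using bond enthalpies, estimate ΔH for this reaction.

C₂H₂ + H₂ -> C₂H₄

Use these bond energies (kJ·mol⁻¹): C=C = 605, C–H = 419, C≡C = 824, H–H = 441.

Bonds broken (reactants):
  C≡C: 1 × 824 = 824
  C–H: 2 × 419 = 838
  H–H: 1 × 441 = 441
  Σ(broken) = 2103 kJ
Bonds formed (products):
  C–H: 4 × 419 = 1676
  C=C: 1 × 605 = 605
  Σ(formed) = 2281 kJ
ΔH = Σ(broken) − Σ(formed) = 2103 − 2281 = −178 kJ

ΔH ≈ −178 kJ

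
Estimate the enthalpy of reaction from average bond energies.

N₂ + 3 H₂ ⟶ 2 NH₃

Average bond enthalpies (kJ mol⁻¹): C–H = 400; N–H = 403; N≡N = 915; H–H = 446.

ΔH ≈ −165 kJ

Bonds broken (reactants):
  H–H: 3 × 446 = 1338
  N≡N: 1 × 915 = 915
  Σ(broken) = 2253 kJ
Bonds formed (products):
  N–H: 6 × 403 = 2418
  Σ(formed) = 2418 kJ
ΔH = Σ(broken) − Σ(formed) = 2253 − 2418 = −165 kJ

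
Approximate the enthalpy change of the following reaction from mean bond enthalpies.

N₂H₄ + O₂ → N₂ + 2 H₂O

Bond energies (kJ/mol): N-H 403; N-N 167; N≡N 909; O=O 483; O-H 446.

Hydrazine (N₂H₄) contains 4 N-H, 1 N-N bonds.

Bonds broken (reactants):
  N-H: 4 × 403 = 1612
  N-N: 1 × 167 = 167
  O=O: 1 × 483 = 483
  Σ(broken) = 2262 kJ
Bonds formed (products):
  N≡N: 1 × 909 = 909
  O-H: 4 × 446 = 1784
  Σ(formed) = 2693 kJ
ΔH = Σ(broken) − Σ(formed) = 2262 − 2693 = −431 kJ

ΔH ≈ −431 kJ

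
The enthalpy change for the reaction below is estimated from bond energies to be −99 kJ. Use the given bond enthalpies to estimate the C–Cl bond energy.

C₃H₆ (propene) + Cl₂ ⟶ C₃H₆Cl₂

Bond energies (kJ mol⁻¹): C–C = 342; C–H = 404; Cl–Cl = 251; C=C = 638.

D(C–Cl) ≈ 323 kJ/mol

Let D be the C–Cl bond energy.
Σ(broken) = 1×342 + 6×404 + 1×638 + 1×251 = 3655
Σ(formed) = 2×342 + 2×D + 6×404 = 3108 + 2D
ΔH = Σ(broken) − Σ(formed) = (3655) − (3108 + 2D) = +547 − 2D
Setting this equal to −99 kJ gives 2D = 646, so D = 323 kJ/mol.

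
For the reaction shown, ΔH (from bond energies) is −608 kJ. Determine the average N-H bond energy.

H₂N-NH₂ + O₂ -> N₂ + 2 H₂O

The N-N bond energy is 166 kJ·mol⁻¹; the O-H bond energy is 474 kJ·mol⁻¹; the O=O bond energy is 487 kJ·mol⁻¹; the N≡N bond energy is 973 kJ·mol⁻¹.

D(N-H) ≈ 402 kJ/mol

Let D be the N-H bond energy.
Σ(broken) = 4×D + 1×166 + 1×487 = 653 + 4D
Σ(formed) = 1×973 + 4×474 = 2869
ΔH = Σ(broken) − Σ(formed) = (653 + 4D) − (2869) = −2216 + 4D
Setting this equal to −608 kJ gives 4D = 1608, so D = 402 kJ/mol.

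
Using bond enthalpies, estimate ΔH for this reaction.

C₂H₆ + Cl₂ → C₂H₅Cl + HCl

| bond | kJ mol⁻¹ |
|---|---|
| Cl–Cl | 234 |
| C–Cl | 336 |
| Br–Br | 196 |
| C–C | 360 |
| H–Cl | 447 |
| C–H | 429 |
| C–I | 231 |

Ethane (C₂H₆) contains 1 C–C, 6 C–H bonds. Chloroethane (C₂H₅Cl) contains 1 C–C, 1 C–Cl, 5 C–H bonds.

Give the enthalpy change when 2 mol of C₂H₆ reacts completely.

ΔH = −240 kJ

Bonds broken (reactants):
  C–C: 1 × 360 = 360
  C–H: 6 × 429 = 2574
  Cl–Cl: 1 × 234 = 234
  Σ(broken) = 3168 kJ
Bonds formed (products):
  C–C: 1 × 360 = 360
  C–Cl: 1 × 336 = 336
  C–H: 5 × 429 = 2145
  H–Cl: 1 × 447 = 447
  Σ(formed) = 3288 kJ
ΔH = Σ(broken) − Σ(formed) = 3168 − 3288 = −120 kJ
For 2× the reaction as written: 2 × (−120) = −240 kJ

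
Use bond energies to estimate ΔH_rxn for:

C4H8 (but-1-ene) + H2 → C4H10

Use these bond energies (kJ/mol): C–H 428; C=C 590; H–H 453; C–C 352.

ΔH ≈ −165 kJ

Bonds broken (reactants):
  C–C: 2 × 352 = 704
  C–H: 8 × 428 = 3424
  C=C: 1 × 590 = 590
  H–H: 1 × 453 = 453
  Σ(broken) = 5171 kJ
Bonds formed (products):
  C–C: 3 × 352 = 1056
  C–H: 10 × 428 = 4280
  Σ(formed) = 5336 kJ
ΔH = Σ(broken) − Σ(formed) = 5171 − 5336 = −165 kJ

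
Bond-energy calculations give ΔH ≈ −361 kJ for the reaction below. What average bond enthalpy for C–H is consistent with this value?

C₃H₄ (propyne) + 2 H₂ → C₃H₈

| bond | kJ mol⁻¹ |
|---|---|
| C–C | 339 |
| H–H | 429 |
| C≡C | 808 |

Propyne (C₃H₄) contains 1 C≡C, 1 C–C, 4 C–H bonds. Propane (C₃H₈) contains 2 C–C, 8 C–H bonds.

D(C–H) ≈ 422 kJ/mol

Let D be the C–H bond energy.
Σ(broken) = 1×808 + 1×339 + 4×D + 2×429 = 2005 + 4D
Σ(formed) = 2×339 + 8×D = 678 + 8D
ΔH = Σ(broken) − Σ(formed) = (2005 + 4D) − (678 + 8D) = +1327 − 4D
Setting this equal to −361 kJ gives 4D = 1688, so D = 422 kJ/mol.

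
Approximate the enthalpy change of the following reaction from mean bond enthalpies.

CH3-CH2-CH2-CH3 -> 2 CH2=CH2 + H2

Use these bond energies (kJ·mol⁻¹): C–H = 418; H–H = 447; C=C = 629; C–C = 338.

ΔH ≈ +145 kJ

Bonds broken (reactants):
  C–C: 3 × 338 = 1014
  C–H: 10 × 418 = 4180
  Σ(broken) = 5194 kJ
Bonds formed (products):
  C–H: 8 × 418 = 3344
  C=C: 2 × 629 = 1258
  H–H: 1 × 447 = 447
  Σ(formed) = 5049 kJ
ΔH = Σ(broken) − Σ(formed) = 5194 − 5049 = +145 kJ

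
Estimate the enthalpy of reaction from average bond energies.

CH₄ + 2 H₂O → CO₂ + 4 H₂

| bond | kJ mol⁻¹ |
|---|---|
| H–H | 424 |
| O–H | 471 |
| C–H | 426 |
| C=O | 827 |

ΔH ≈ +238 kJ

Bonds broken (reactants):
  C–H: 4 × 426 = 1704
  O–H: 4 × 471 = 1884
  Σ(broken) = 3588 kJ
Bonds formed (products):
  C=O: 2 × 827 = 1654
  H–H: 4 × 424 = 1696
  Σ(formed) = 3350 kJ
ΔH = Σ(broken) − Σ(formed) = 3588 − 3350 = +238 kJ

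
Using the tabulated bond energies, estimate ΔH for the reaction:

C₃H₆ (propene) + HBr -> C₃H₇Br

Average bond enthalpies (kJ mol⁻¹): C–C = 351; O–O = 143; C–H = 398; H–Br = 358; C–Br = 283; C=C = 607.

ΔH ≈ −67 kJ

Bonds broken (reactants):
  C–C: 1 × 351 = 351
  C–H: 6 × 398 = 2388
  C=C: 1 × 607 = 607
  H–Br: 1 × 358 = 358
  Σ(broken) = 3704 kJ
Bonds formed (products):
  C–Br: 1 × 283 = 283
  C–C: 2 × 351 = 702
  C–H: 7 × 398 = 2786
  Σ(formed) = 3771 kJ
ΔH = Σ(broken) − Σ(formed) = 3704 − 3771 = −67 kJ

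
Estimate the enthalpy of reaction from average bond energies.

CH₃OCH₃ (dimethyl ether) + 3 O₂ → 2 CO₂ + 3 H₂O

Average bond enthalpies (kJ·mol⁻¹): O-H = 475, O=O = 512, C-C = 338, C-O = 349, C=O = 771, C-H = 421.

ΔH ≈ −1174 kJ

Bonds broken (reactants):
  C-H: 6 × 421 = 2526
  C-O: 2 × 349 = 698
  O=O: 3 × 512 = 1536
  Σ(broken) = 4760 kJ
Bonds formed (products):
  C=O: 4 × 771 = 3084
  O-H: 6 × 475 = 2850
  Σ(formed) = 5934 kJ
ΔH = Σ(broken) − Σ(formed) = 4760 − 5934 = −1174 kJ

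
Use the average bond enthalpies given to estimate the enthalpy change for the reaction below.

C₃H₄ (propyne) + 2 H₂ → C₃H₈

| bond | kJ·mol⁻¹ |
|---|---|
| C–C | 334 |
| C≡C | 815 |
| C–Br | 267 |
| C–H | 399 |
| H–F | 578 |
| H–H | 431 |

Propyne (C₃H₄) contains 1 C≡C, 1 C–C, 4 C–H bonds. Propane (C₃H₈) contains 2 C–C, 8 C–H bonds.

Bonds broken (reactants):
  C≡C: 1 × 815 = 815
  C–C: 1 × 334 = 334
  C–H: 4 × 399 = 1596
  H–H: 2 × 431 = 862
  Σ(broken) = 3607 kJ
Bonds formed (products):
  C–C: 2 × 334 = 668
  C–H: 8 × 399 = 3192
  Σ(formed) = 3860 kJ
ΔH = Σ(broken) − Σ(formed) = 3607 − 3860 = −253 kJ

ΔH ≈ −253 kJ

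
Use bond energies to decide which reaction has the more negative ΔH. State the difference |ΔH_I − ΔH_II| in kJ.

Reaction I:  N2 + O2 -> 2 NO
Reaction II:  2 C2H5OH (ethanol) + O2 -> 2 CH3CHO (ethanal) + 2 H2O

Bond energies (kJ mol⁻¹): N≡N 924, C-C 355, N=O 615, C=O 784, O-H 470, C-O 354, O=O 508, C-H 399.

Reaction I:
  Bonds broken (reactants):
    N≡N: 1 × 924 = 924
    O=O: 1 × 508 = 508
    Σ(broken) = 1432 kJ
  Bonds formed (products):
    N=O: 2 × 615 = 1230
    Σ(formed) = 1230 kJ
  ΔH_I = 1432 − 1230 = +202 kJ
Reaction II:
  Bonds broken (reactants):
    C-C: 2 × 355 = 710
    C-H: 10 × 399 = 3990
    C-O: 2 × 354 = 708
    O-H: 2 × 470 = 940
    O=O: 1 × 508 = 508
    Σ(broken) = 6856 kJ
  Bonds formed (products):
    C-C: 2 × 355 = 710
    C-H: 8 × 399 = 3192
    C=O: 2 × 784 = 1568
    O-H: 4 × 470 = 1880
    Σ(formed) = 7350 kJ
  ΔH_II = 6856 − 7350 = −494 kJ
ΔH_I − ΔH_II = +696 kJ, so reaction II has the more negative ΔH; |ΔH_I − ΔH_II| = 696 kJ.

Reaction II, by 696 kJ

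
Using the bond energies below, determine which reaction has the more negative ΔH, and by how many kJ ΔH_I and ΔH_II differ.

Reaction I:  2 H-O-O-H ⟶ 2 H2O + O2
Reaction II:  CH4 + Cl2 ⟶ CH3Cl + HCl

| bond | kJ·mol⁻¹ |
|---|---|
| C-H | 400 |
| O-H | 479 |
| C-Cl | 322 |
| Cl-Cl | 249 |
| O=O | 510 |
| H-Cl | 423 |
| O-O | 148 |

Reaction I:
  Bonds broken (reactants):
    O-H: 4 × 479 = 1916
    O-O: 2 × 148 = 296
    Σ(broken) = 2212 kJ
  Bonds formed (products):
    O-H: 4 × 479 = 1916
    O=O: 1 × 510 = 510
    Σ(formed) = 2426 kJ
  ΔH_I = 2212 − 2426 = −214 kJ
Reaction II:
  Bonds broken (reactants):
    C-H: 4 × 400 = 1600
    Cl-Cl: 1 × 249 = 249
    Σ(broken) = 1849 kJ
  Bonds formed (products):
    C-Cl: 1 × 322 = 322
    C-H: 3 × 400 = 1200
    H-Cl: 1 × 423 = 423
    Σ(formed) = 1945 kJ
  ΔH_II = 1849 − 1945 = −96 kJ
ΔH_I − ΔH_II = −118 kJ, so reaction I has the more negative ΔH; |ΔH_I − ΔH_II| = 118 kJ.

Reaction I, by 118 kJ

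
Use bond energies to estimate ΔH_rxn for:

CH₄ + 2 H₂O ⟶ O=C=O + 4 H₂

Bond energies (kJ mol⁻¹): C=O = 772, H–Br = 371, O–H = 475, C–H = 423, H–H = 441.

ΔH ≈ +284 kJ

Bonds broken (reactants):
  C–H: 4 × 423 = 1692
  O–H: 4 × 475 = 1900
  Σ(broken) = 3592 kJ
Bonds formed (products):
  C=O: 2 × 772 = 1544
  H–H: 4 × 441 = 1764
  Σ(formed) = 3308 kJ
ΔH = Σ(broken) − Σ(formed) = 3592 − 3308 = +284 kJ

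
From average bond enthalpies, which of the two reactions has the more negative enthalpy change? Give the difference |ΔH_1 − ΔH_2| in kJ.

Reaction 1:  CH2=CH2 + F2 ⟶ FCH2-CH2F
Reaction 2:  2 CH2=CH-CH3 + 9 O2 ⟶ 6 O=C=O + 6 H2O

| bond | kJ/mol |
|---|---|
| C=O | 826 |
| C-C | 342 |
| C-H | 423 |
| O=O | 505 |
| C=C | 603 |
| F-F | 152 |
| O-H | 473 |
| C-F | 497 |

Reaction 2, by 3496 kJ

Reaction 1:
  Bonds broken (reactants):
    C-H: 4 × 423 = 1692
    C=C: 1 × 603 = 603
    F-F: 1 × 152 = 152
    Σ(broken) = 2447 kJ
  Bonds formed (products):
    C-C: 1 × 342 = 342
    C-F: 2 × 497 = 994
    C-H: 4 × 423 = 1692
    Σ(formed) = 3028 kJ
  ΔH_1 = 2447 − 3028 = −581 kJ
Reaction 2:
  Bonds broken (reactants):
    C-C: 2 × 342 = 684
    C-H: 12 × 423 = 5076
    C=C: 2 × 603 = 1206
    O=O: 9 × 505 = 4545
    Σ(broken) = 11511 kJ
  Bonds formed (products):
    C=O: 12 × 826 = 9912
    O-H: 12 × 473 = 5676
    Σ(formed) = 15588 kJ
  ΔH_2 = 11511 − 15588 = −4077 kJ
ΔH_1 − ΔH_2 = +3496 kJ, so reaction 2 has the more negative ΔH; |ΔH_1 − ΔH_2| = 3496 kJ.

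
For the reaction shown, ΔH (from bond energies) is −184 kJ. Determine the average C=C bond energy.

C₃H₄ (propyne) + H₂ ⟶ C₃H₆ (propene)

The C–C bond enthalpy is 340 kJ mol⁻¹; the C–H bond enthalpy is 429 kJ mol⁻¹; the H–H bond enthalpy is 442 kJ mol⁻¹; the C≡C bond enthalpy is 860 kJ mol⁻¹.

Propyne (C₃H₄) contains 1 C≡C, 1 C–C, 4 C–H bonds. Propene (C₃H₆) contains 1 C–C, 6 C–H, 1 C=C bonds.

D(C=C) ≈ 628 kJ/mol

Let D be the C=C bond energy.
Σ(broken) = 1×860 + 1×340 + 4×429 + 1×442 = 3358
Σ(formed) = 1×340 + 6×429 + 1×D = 2914 + D
ΔH = Σ(broken) − Σ(formed) = (3358) − (2914 + D) = +444 − D
Setting this equal to −184 kJ gives D = 628 kJ/mol.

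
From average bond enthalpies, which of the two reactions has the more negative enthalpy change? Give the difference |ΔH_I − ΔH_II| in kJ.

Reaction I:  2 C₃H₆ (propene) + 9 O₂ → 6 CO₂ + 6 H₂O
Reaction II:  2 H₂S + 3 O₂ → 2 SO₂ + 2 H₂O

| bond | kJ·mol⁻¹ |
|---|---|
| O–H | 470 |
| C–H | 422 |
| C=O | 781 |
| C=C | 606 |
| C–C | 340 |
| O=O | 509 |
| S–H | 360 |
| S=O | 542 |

Reaction I:
  Bonds broken (reactants):
    C–C: 2 × 340 = 680
    C–H: 12 × 422 = 5064
    C=C: 2 × 606 = 1212
    O=O: 9 × 509 = 4581
    Σ(broken) = 11537 kJ
  Bonds formed (products):
    C=O: 12 × 781 = 9372
    O–H: 12 × 470 = 5640
    Σ(formed) = 15012 kJ
  ΔH_I = 11537 − 15012 = −3475 kJ
Reaction II:
  Bonds broken (reactants):
    O=O: 3 × 509 = 1527
    S–H: 4 × 360 = 1440
    Σ(broken) = 2967 kJ
  Bonds formed (products):
    O–H: 4 × 470 = 1880
    S=O: 4 × 542 = 2168
    Σ(formed) = 4048 kJ
  ΔH_II = 2967 − 4048 = −1081 kJ
ΔH_I − ΔH_II = −2394 kJ, so reaction I has the more negative ΔH; |ΔH_I − ΔH_II| = 2394 kJ.

Reaction I, by 2394 kJ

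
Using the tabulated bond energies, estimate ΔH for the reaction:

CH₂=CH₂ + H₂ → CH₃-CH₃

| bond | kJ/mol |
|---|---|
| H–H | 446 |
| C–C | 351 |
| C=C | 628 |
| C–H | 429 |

ΔH ≈ −135 kJ

Bonds broken (reactants):
  C–H: 4 × 429 = 1716
  C=C: 1 × 628 = 628
  H–H: 1 × 446 = 446
  Σ(broken) = 2790 kJ
Bonds formed (products):
  C–C: 1 × 351 = 351
  C–H: 6 × 429 = 2574
  Σ(formed) = 2925 kJ
ΔH = Σ(broken) − Σ(formed) = 2790 − 2925 = −135 kJ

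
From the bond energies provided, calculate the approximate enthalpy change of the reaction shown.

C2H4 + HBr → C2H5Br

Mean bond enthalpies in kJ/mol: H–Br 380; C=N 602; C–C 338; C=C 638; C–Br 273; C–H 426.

Bonds broken (reactants):
  C–H: 4 × 426 = 1704
  C=C: 1 × 638 = 638
  H–Br: 1 × 380 = 380
  Σ(broken) = 2722 kJ
Bonds formed (products):
  C–Br: 1 × 273 = 273
  C–C: 1 × 338 = 338
  C–H: 5 × 426 = 2130
  Σ(formed) = 2741 kJ
ΔH = Σ(broken) − Σ(formed) = 2722 − 2741 = −19 kJ

ΔH ≈ −19 kJ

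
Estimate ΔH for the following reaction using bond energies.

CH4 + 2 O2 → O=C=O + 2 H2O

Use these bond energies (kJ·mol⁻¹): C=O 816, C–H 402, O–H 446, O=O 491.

Bonds broken (reactants):
  C–H: 4 × 402 = 1608
  O=O: 2 × 491 = 982
  Σ(broken) = 2590 kJ
Bonds formed (products):
  C=O: 2 × 816 = 1632
  O–H: 4 × 446 = 1784
  Σ(formed) = 3416 kJ
ΔH = Σ(broken) − Σ(formed) = 2590 − 3416 = −826 kJ

ΔH ≈ −826 kJ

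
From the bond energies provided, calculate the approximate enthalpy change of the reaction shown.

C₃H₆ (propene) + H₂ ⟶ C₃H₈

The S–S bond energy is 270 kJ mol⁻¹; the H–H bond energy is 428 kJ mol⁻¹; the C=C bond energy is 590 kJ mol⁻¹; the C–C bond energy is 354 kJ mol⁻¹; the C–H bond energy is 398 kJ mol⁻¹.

Bonds broken (reactants):
  C–C: 1 × 354 = 354
  C–H: 6 × 398 = 2388
  C=C: 1 × 590 = 590
  H–H: 1 × 428 = 428
  Σ(broken) = 3760 kJ
Bonds formed (products):
  C–C: 2 × 354 = 708
  C–H: 8 × 398 = 3184
  Σ(formed) = 3892 kJ
ΔH = Σ(broken) − Σ(formed) = 3760 − 3892 = −132 kJ

ΔH ≈ −132 kJ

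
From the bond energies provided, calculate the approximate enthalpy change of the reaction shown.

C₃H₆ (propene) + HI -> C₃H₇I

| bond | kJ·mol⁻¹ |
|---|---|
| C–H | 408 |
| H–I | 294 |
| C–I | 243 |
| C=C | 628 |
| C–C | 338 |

Bonds broken (reactants):
  C–C: 1 × 338 = 338
  C–H: 6 × 408 = 2448
  C=C: 1 × 628 = 628
  H–I: 1 × 294 = 294
  Σ(broken) = 3708 kJ
Bonds formed (products):
  C–C: 2 × 338 = 676
  C–H: 7 × 408 = 2856
  C–I: 1 × 243 = 243
  Σ(formed) = 3775 kJ
ΔH = Σ(broken) − Σ(formed) = 3708 − 3775 = −67 kJ

ΔH ≈ −67 kJ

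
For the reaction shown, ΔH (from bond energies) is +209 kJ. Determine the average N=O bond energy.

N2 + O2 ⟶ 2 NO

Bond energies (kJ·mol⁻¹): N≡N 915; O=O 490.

D(N=O) ≈ 598 kJ/mol

Let D be the N=O bond energy.
Σ(broken) = 1×915 + 1×490 = 1405
Σ(formed) = 2×D = 2D
ΔH = Σ(broken) − Σ(formed) = (1405) − (2D) = +1405 − 2D
Setting this equal to +209 kJ gives 2D = 1196, so D = 598 kJ/mol.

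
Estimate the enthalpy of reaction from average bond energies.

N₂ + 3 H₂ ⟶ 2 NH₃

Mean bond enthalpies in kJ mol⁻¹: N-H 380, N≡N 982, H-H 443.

ΔH ≈ +31 kJ

Bonds broken (reactants):
  H-H: 3 × 443 = 1329
  N≡N: 1 × 982 = 982
  Σ(broken) = 2311 kJ
Bonds formed (products):
  N-H: 6 × 380 = 2280
  Σ(formed) = 2280 kJ
ΔH = Σ(broken) − Σ(formed) = 2311 − 2280 = +31 kJ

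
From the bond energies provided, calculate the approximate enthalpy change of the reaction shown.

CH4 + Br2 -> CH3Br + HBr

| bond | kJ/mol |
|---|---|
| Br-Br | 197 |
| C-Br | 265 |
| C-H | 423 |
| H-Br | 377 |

Bonds broken (reactants):
  Br-Br: 1 × 197 = 197
  C-H: 4 × 423 = 1692
  Σ(broken) = 1889 kJ
Bonds formed (products):
  C-Br: 1 × 265 = 265
  C-H: 3 × 423 = 1269
  H-Br: 1 × 377 = 377
  Σ(formed) = 1911 kJ
ΔH = Σ(broken) − Σ(formed) = 1889 − 1911 = −22 kJ

ΔH ≈ −22 kJ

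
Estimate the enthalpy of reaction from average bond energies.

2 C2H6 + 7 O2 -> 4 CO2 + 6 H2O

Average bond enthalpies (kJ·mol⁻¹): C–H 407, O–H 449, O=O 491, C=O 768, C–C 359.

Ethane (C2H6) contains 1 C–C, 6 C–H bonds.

Bonds broken (reactants):
  C–C: 2 × 359 = 718
  C–H: 12 × 407 = 4884
  O=O: 7 × 491 = 3437
  Σ(broken) = 9039 kJ
Bonds formed (products):
  C=O: 8 × 768 = 6144
  O–H: 12 × 449 = 5388
  Σ(formed) = 11532 kJ
ΔH = Σ(broken) − Σ(formed) = 9039 − 11532 = −2493 kJ

ΔH ≈ −2493 kJ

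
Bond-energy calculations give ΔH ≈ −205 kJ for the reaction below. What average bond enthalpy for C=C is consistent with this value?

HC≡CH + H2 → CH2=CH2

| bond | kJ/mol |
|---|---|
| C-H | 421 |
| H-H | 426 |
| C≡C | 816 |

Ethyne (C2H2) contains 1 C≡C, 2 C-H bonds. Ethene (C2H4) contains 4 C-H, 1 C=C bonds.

Let D be the C=C bond energy.
Σ(broken) = 1×816 + 2×421 + 1×426 = 2084
Σ(formed) = 4×421 + 1×D = 1684 + D
ΔH = Σ(broken) − Σ(formed) = (2084) − (1684 + D) = +400 − D
Setting this equal to −205 kJ gives D = 605 kJ/mol.

D(C=C) ≈ 605 kJ/mol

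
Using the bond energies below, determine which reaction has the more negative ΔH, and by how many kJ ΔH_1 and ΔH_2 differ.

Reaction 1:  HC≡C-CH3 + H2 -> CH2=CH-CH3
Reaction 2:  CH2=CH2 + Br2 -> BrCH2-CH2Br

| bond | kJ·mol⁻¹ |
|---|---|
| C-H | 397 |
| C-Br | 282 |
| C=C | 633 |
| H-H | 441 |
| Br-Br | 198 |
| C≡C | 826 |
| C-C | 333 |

Reaction 1, by 94 kJ

Reaction 1:
  Bonds broken (reactants):
    C≡C: 1 × 826 = 826
    C-C: 1 × 333 = 333
    C-H: 4 × 397 = 1588
    H-H: 1 × 441 = 441
    Σ(broken) = 3188 kJ
  Bonds formed (products):
    C-C: 1 × 333 = 333
    C-H: 6 × 397 = 2382
    C=C: 1 × 633 = 633
    Σ(formed) = 3348 kJ
  ΔH_1 = 3188 − 3348 = −160 kJ
Reaction 2:
  Bonds broken (reactants):
    Br-Br: 1 × 198 = 198
    C-H: 4 × 397 = 1588
    C=C: 1 × 633 = 633
    Σ(broken) = 2419 kJ
  Bonds formed (products):
    C-Br: 2 × 282 = 564
    C-C: 1 × 333 = 333
    C-H: 4 × 397 = 1588
    Σ(formed) = 2485 kJ
  ΔH_2 = 2419 − 2485 = −66 kJ
ΔH_1 − ΔH_2 = −94 kJ, so reaction 1 has the more negative ΔH; |ΔH_1 − ΔH_2| = 94 kJ.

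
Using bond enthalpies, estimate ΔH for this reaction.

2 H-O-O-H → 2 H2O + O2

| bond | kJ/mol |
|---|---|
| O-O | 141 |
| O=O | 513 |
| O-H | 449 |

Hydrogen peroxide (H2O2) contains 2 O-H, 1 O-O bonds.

ΔH ≈ −231 kJ

Bonds broken (reactants):
  O-H: 4 × 449 = 1796
  O-O: 2 × 141 = 282
  Σ(broken) = 2078 kJ
Bonds formed (products):
  O-H: 4 × 449 = 1796
  O=O: 1 × 513 = 513
  Σ(formed) = 2309 kJ
ΔH = Σ(broken) − Σ(formed) = 2078 − 2309 = −231 kJ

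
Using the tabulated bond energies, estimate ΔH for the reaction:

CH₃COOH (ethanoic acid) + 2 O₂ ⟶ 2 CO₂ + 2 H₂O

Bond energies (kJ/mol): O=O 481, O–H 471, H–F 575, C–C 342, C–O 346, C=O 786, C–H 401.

Bonds broken (reactants):
  C–C: 1 × 342 = 342
  C–H: 3 × 401 = 1203
  C–O: 1 × 346 = 346
  C=O: 1 × 786 = 786
  O–H: 1 × 471 = 471
  O=O: 2 × 481 = 962
  Σ(broken) = 4110 kJ
Bonds formed (products):
  C=O: 4 × 786 = 3144
  O–H: 4 × 471 = 1884
  Σ(formed) = 5028 kJ
ΔH = Σ(broken) − Σ(formed) = 4110 − 5028 = −918 kJ

ΔH ≈ −918 kJ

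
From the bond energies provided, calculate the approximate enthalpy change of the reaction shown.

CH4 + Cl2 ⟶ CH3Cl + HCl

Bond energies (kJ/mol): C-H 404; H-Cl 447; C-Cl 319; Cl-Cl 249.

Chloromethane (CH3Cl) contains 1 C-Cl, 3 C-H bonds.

Bonds broken (reactants):
  C-H: 4 × 404 = 1616
  Cl-Cl: 1 × 249 = 249
  Σ(broken) = 1865 kJ
Bonds formed (products):
  C-Cl: 1 × 319 = 319
  C-H: 3 × 404 = 1212
  H-Cl: 1 × 447 = 447
  Σ(formed) = 1978 kJ
ΔH = Σ(broken) − Σ(formed) = 1865 − 1978 = −113 kJ

ΔH ≈ −113 kJ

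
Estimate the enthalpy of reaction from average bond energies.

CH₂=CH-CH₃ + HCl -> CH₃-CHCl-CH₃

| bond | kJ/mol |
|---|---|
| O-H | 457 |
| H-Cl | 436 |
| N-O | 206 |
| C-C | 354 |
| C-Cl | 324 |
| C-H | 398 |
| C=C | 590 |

ΔH ≈ −50 kJ

Bonds broken (reactants):
  C-C: 1 × 354 = 354
  C-H: 6 × 398 = 2388
  C=C: 1 × 590 = 590
  H-Cl: 1 × 436 = 436
  Σ(broken) = 3768 kJ
Bonds formed (products):
  C-C: 2 × 354 = 708
  C-Cl: 1 × 324 = 324
  C-H: 7 × 398 = 2786
  Σ(formed) = 3818 kJ
ΔH = Σ(broken) − Σ(formed) = 3768 − 3818 = −50 kJ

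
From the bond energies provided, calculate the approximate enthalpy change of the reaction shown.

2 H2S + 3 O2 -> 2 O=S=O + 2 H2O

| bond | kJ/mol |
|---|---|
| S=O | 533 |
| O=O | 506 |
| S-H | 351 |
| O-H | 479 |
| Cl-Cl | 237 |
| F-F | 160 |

Bonds broken (reactants):
  O=O: 3 × 506 = 1518
  S-H: 4 × 351 = 1404
  Σ(broken) = 2922 kJ
Bonds formed (products):
  O-H: 4 × 479 = 1916
  S=O: 4 × 533 = 2132
  Σ(formed) = 4048 kJ
ΔH = Σ(broken) − Σ(formed) = 2922 − 4048 = −1126 kJ

ΔH ≈ −1126 kJ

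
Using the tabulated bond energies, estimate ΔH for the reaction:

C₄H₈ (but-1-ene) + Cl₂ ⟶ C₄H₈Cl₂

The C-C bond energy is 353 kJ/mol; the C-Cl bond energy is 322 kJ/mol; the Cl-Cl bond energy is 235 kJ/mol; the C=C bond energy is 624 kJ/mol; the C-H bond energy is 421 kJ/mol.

Bonds broken (reactants):
  C-C: 2 × 353 = 706
  C-H: 8 × 421 = 3368
  C=C: 1 × 624 = 624
  Cl-Cl: 1 × 235 = 235
  Σ(broken) = 4933 kJ
Bonds formed (products):
  C-C: 3 × 353 = 1059
  C-Cl: 2 × 322 = 644
  C-H: 8 × 421 = 3368
  Σ(formed) = 5071 kJ
ΔH = Σ(broken) − Σ(formed) = 4933 − 5071 = −138 kJ

ΔH ≈ −138 kJ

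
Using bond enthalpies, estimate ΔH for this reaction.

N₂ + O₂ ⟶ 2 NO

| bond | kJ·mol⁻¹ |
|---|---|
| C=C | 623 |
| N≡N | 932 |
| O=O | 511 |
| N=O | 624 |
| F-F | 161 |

Bonds broken (reactants):
  N≡N: 1 × 932 = 932
  O=O: 1 × 511 = 511
  Σ(broken) = 1443 kJ
Bonds formed (products):
  N=O: 2 × 624 = 1248
  Σ(formed) = 1248 kJ
ΔH = Σ(broken) − Σ(formed) = 1443 − 1248 = +195 kJ

ΔH ≈ +195 kJ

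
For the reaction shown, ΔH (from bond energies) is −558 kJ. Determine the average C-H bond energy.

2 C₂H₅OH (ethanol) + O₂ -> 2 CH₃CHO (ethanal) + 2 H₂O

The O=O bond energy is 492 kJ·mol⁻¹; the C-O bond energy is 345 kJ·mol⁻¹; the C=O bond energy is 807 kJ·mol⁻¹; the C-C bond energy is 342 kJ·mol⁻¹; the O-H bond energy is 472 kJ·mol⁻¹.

Let D be the C-H bond energy.
Σ(broken) = 2×342 + 10×D + 2×345 + 2×472 + 1×492 = 2810 + 10D
Σ(formed) = 2×342 + 8×D + 2×807 + 4×472 = 4186 + 8D
ΔH = Σ(broken) − Σ(formed) = (2810 + 10D) − (4186 + 8D) = −1376 + 2D
Setting this equal to −558 kJ gives 2D = 818, so D = 409 kJ/mol.

D(C-H) ≈ 409 kJ/mol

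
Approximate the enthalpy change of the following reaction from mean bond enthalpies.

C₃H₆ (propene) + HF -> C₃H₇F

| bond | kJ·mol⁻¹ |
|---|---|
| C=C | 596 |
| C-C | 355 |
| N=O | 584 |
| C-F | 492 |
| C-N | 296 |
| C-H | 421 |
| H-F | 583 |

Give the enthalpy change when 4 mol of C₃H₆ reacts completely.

ΔH = −356 kJ

Bonds broken (reactants):
  C-C: 1 × 355 = 355
  C-H: 6 × 421 = 2526
  C=C: 1 × 596 = 596
  H-F: 1 × 583 = 583
  Σ(broken) = 4060 kJ
Bonds formed (products):
  C-C: 2 × 355 = 710
  C-F: 1 × 492 = 492
  C-H: 7 × 421 = 2947
  Σ(formed) = 4149 kJ
ΔH = Σ(broken) − Σ(formed) = 4060 − 4149 = −89 kJ
For 4× the reaction as written: 4 × (−89) = −356 kJ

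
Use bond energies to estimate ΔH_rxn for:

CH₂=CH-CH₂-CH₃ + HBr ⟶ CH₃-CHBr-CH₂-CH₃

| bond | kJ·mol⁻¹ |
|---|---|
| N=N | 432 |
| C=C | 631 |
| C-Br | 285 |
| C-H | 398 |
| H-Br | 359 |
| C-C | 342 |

ΔH ≈ −35 kJ

Bonds broken (reactants):
  C-C: 2 × 342 = 684
  C-H: 8 × 398 = 3184
  C=C: 1 × 631 = 631
  H-Br: 1 × 359 = 359
  Σ(broken) = 4858 kJ
Bonds formed (products):
  C-Br: 1 × 285 = 285
  C-C: 3 × 342 = 1026
  C-H: 9 × 398 = 3582
  Σ(formed) = 4893 kJ
ΔH = Σ(broken) − Σ(formed) = 4858 − 4893 = −35 kJ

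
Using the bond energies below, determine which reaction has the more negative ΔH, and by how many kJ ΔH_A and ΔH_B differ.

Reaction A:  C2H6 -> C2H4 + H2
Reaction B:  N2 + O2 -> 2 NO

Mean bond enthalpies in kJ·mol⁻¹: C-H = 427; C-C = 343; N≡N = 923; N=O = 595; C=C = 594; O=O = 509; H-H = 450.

Reaction A:
  Bonds broken (reactants):
    C-C: 1 × 343 = 343
    C-H: 6 × 427 = 2562
    Σ(broken) = 2905 kJ
  Bonds formed (products):
    C-H: 4 × 427 = 1708
    C=C: 1 × 594 = 594
    H-H: 1 × 450 = 450
    Σ(formed) = 2752 kJ
  ΔH_A = 2905 − 2752 = +153 kJ
Reaction B:
  Bonds broken (reactants):
    N≡N: 1 × 923 = 923
    O=O: 1 × 509 = 509
    Σ(broken) = 1432 kJ
  Bonds formed (products):
    N=O: 2 × 595 = 1190
    Σ(formed) = 1190 kJ
  ΔH_B = 1432 − 1190 = +242 kJ
ΔH_A − ΔH_B = −89 kJ, so reaction A has the more negative ΔH; |ΔH_A − ΔH_B| = 89 kJ.

Reaction A, by 89 kJ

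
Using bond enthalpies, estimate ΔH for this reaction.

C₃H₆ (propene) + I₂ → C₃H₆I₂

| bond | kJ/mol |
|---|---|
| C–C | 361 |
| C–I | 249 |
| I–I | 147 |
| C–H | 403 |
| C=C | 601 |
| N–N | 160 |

ΔH ≈ −111 kJ

Bonds broken (reactants):
  C–C: 1 × 361 = 361
  C–H: 6 × 403 = 2418
  C=C: 1 × 601 = 601
  I–I: 1 × 147 = 147
  Σ(broken) = 3527 kJ
Bonds formed (products):
  C–C: 2 × 361 = 722
  C–H: 6 × 403 = 2418
  C–I: 2 × 249 = 498
  Σ(formed) = 3638 kJ
ΔH = Σ(broken) − Σ(formed) = 3527 − 3638 = −111 kJ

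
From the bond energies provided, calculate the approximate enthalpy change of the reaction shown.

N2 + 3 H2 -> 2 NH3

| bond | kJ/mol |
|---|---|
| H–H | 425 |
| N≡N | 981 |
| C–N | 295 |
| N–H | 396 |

Bonds broken (reactants):
  H–H: 3 × 425 = 1275
  N≡N: 1 × 981 = 981
  Σ(broken) = 2256 kJ
Bonds formed (products):
  N–H: 6 × 396 = 2376
  Σ(formed) = 2376 kJ
ΔH = Σ(broken) − Σ(formed) = 2256 − 2376 = −120 kJ

ΔH ≈ −120 kJ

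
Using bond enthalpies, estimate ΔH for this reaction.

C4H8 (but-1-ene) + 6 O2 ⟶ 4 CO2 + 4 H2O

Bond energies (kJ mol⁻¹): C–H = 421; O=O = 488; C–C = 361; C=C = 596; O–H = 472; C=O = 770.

Bonds broken (reactants):
  C–C: 2 × 361 = 722
  C–H: 8 × 421 = 3368
  C=C: 1 × 596 = 596
  O=O: 6 × 488 = 2928
  Σ(broken) = 7614 kJ
Bonds formed (products):
  C=O: 8 × 770 = 6160
  O–H: 8 × 472 = 3776
  Σ(formed) = 9936 kJ
ΔH = Σ(broken) − Σ(formed) = 7614 − 9936 = −2322 kJ

ΔH ≈ −2322 kJ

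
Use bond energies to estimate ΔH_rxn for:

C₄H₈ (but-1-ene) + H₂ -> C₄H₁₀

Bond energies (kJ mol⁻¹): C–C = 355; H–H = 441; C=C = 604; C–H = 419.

Bonds broken (reactants):
  C–C: 2 × 355 = 710
  C–H: 8 × 419 = 3352
  C=C: 1 × 604 = 604
  H–H: 1 × 441 = 441
  Σ(broken) = 5107 kJ
Bonds formed (products):
  C–C: 3 × 355 = 1065
  C–H: 10 × 419 = 4190
  Σ(formed) = 5255 kJ
ΔH = Σ(broken) − Σ(formed) = 5107 − 5255 = −148 kJ

ΔH ≈ −148 kJ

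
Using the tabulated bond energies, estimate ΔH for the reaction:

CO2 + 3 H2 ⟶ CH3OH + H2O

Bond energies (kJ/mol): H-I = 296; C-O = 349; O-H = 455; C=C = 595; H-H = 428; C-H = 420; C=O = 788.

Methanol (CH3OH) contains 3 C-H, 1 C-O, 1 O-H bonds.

Bonds broken (reactants):
  C=O: 2 × 788 = 1576
  H-H: 3 × 428 = 1284
  Σ(broken) = 2860 kJ
Bonds formed (products):
  C-H: 3 × 420 = 1260
  C-O: 1 × 349 = 349
  O-H: 3 × 455 = 1365
  Σ(formed) = 2974 kJ
ΔH = Σ(broken) − Σ(formed) = 2860 − 2974 = −114 kJ

ΔH ≈ −114 kJ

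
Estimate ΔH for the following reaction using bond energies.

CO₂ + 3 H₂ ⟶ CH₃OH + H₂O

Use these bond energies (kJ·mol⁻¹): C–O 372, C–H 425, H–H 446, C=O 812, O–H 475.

Bonds broken (reactants):
  C=O: 2 × 812 = 1624
  H–H: 3 × 446 = 1338
  Σ(broken) = 2962 kJ
Bonds formed (products):
  C–H: 3 × 425 = 1275
  C–O: 1 × 372 = 372
  O–H: 3 × 475 = 1425
  Σ(formed) = 3072 kJ
ΔH = Σ(broken) − Σ(formed) = 2962 − 3072 = −110 kJ

ΔH ≈ −110 kJ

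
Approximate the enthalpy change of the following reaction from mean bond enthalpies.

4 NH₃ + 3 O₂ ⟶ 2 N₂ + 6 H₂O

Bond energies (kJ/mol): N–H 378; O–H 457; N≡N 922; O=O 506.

ΔH ≈ −1274 kJ

Bonds broken (reactants):
  N–H: 12 × 378 = 4536
  O=O: 3 × 506 = 1518
  Σ(broken) = 6054 kJ
Bonds formed (products):
  N≡N: 2 × 922 = 1844
  O–H: 12 × 457 = 5484
  Σ(formed) = 7328 kJ
ΔH = Σ(broken) − Σ(formed) = 6054 − 7328 = −1274 kJ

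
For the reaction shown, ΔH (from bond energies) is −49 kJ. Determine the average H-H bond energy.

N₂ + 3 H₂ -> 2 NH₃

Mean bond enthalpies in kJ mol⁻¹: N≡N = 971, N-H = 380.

D(H-H) ≈ 420 kJ/mol

Let D be the H-H bond energy.
Σ(broken) = 3×D + 1×971 = 971 + 3D
Σ(formed) = 6×380 = 2280
ΔH = Σ(broken) − Σ(formed) = (971 + 3D) − (2280) = −1309 + 3D
Setting this equal to −49 kJ gives 3D = 1260, so D = 420 kJ/mol.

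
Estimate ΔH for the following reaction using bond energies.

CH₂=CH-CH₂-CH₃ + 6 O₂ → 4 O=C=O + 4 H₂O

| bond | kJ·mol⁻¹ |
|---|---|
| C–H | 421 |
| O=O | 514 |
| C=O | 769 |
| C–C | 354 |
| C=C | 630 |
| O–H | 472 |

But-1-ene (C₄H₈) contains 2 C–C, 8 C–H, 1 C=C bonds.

ΔH ≈ −2138 kJ

Bonds broken (reactants):
  C–C: 2 × 354 = 708
  C–H: 8 × 421 = 3368
  C=C: 1 × 630 = 630
  O=O: 6 × 514 = 3084
  Σ(broken) = 7790 kJ
Bonds formed (products):
  C=O: 8 × 769 = 6152
  O–H: 8 × 472 = 3776
  Σ(formed) = 9928 kJ
ΔH = Σ(broken) − Σ(formed) = 7790 − 9928 = −2138 kJ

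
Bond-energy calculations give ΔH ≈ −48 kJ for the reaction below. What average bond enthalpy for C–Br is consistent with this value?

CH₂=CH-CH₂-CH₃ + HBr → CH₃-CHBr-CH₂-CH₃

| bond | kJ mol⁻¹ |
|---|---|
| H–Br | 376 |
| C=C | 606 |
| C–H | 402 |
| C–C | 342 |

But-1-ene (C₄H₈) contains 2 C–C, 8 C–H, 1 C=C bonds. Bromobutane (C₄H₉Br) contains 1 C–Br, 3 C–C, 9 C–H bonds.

D(C–Br) ≈ 286 kJ/mol

Let D be the C–Br bond energy.
Σ(broken) = 2×342 + 8×402 + 1×606 + 1×376 = 4882
Σ(formed) = 1×D + 3×342 + 9×402 = 4644 + D
ΔH = Σ(broken) − Σ(formed) = (4882) − (4644 + D) = +238 − D
Setting this equal to −48 kJ gives D = 286 kJ/mol.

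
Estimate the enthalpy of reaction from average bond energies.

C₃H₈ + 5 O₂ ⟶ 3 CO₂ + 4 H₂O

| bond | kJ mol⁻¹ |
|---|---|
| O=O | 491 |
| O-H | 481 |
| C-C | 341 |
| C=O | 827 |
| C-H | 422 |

Bonds broken (reactants):
  C-C: 2 × 341 = 682
  C-H: 8 × 422 = 3376
  O=O: 5 × 491 = 2455
  Σ(broken) = 6513 kJ
Bonds formed (products):
  C=O: 6 × 827 = 4962
  O-H: 8 × 481 = 3848
  Σ(formed) = 8810 kJ
ΔH = Σ(broken) − Σ(formed) = 6513 − 8810 = −2297 kJ

ΔH ≈ −2297 kJ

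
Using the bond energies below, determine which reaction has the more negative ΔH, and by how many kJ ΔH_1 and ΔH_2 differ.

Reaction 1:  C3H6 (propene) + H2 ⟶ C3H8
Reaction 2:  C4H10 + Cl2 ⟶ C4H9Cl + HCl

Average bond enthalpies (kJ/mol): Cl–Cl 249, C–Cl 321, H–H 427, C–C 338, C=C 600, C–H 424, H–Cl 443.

Reaction 1, by 68 kJ

Reaction 1:
  Bonds broken (reactants):
    C–C: 1 × 338 = 338
    C–H: 6 × 424 = 2544
    C=C: 1 × 600 = 600
    H–H: 1 × 427 = 427
    Σ(broken) = 3909 kJ
  Bonds formed (products):
    C–C: 2 × 338 = 676
    C–H: 8 × 424 = 3392
    Σ(formed) = 4068 kJ
  ΔH_1 = 3909 − 4068 = −159 kJ
Reaction 2:
  Bonds broken (reactants):
    C–C: 3 × 338 = 1014
    C–H: 10 × 424 = 4240
    Cl–Cl: 1 × 249 = 249
    Σ(broken) = 5503 kJ
  Bonds formed (products):
    C–C: 3 × 338 = 1014
    C–Cl: 1 × 321 = 321
    C–H: 9 × 424 = 3816
    H–Cl: 1 × 443 = 443
    Σ(formed) = 5594 kJ
  ΔH_2 = 5503 − 5594 = −91 kJ
ΔH_1 − ΔH_2 = −68 kJ, so reaction 1 has the more negative ΔH; |ΔH_1 − ΔH_2| = 68 kJ.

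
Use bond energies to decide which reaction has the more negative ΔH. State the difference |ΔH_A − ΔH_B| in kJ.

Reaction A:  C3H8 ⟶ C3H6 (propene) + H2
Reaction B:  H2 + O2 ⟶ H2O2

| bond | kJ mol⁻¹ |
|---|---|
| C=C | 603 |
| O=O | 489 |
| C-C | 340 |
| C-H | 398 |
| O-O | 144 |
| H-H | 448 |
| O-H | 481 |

Reaction A:
  Bonds broken (reactants):
    C-C: 2 × 340 = 680
    C-H: 8 × 398 = 3184
    Σ(broken) = 3864 kJ
  Bonds formed (products):
    C-C: 1 × 340 = 340
    C-H: 6 × 398 = 2388
    C=C: 1 × 603 = 603
    H-H: 1 × 448 = 448
    Σ(formed) = 3779 kJ
  ΔH_A = 3864 − 3779 = +85 kJ
Reaction B:
  Bonds broken (reactants):
    H-H: 1 × 448 = 448
    O=O: 1 × 489 = 489
    Σ(broken) = 937 kJ
  Bonds formed (products):
    O-H: 2 × 481 = 962
    O-O: 1 × 144 = 144
    Σ(formed) = 1106 kJ
  ΔH_B = 937 − 1106 = −169 kJ
ΔH_A − ΔH_B = +254 kJ, so reaction B has the more negative ΔH; |ΔH_A − ΔH_B| = 254 kJ.

Reaction B, by 254 kJ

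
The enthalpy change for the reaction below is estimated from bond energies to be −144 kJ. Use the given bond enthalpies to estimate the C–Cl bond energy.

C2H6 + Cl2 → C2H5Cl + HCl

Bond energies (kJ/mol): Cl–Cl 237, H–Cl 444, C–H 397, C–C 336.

D(C–Cl) ≈ 334 kJ/mol

Let D be the C–Cl bond energy.
Σ(broken) = 1×336 + 6×397 + 1×237 = 2955
Σ(formed) = 1×336 + 1×D + 5×397 + 1×444 = 2765 + D
ΔH = Σ(broken) − Σ(formed) = (2955) − (2765 + D) = +190 − D
Setting this equal to −144 kJ gives D = 334 kJ/mol.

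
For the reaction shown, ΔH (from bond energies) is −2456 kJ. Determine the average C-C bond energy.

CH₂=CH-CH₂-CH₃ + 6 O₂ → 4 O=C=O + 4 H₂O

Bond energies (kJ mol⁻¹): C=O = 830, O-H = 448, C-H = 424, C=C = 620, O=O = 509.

D(C-C) ≈ 351 kJ/mol

Let D be the C-C bond energy.
Σ(broken) = 2×D + 8×424 + 1×620 + 6×509 = 7066 + 2D
Σ(formed) = 8×830 + 8×448 = 10224
ΔH = Σ(broken) − Σ(formed) = (7066 + 2D) − (10224) = −3158 + 2D
Setting this equal to −2456 kJ gives 2D = 702, so D = 351 kJ/mol.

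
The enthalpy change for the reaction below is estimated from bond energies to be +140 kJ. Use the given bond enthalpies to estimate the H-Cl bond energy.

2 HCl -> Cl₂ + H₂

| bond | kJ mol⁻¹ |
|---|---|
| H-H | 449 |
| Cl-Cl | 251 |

D(H-Cl) ≈ 420 kJ/mol

Let D be the H-Cl bond energy.
Σ(broken) = 2×D = 2D
Σ(formed) = 1×251 + 1×449 = 700
ΔH = Σ(broken) − Σ(formed) = (2D) − (700) = −700 + 2D
Setting this equal to +140 kJ gives 2D = 840, so D = 420 kJ/mol.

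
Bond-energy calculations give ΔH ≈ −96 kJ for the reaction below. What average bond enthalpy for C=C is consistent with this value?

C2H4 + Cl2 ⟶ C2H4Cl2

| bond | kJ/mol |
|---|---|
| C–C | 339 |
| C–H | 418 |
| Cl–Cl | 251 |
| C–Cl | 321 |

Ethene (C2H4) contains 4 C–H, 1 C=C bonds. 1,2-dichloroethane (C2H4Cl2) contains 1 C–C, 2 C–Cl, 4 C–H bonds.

Let D be the C=C bond energy.
Σ(broken) = 4×418 + 1×D + 1×251 = 1923 + D
Σ(formed) = 1×339 + 2×321 + 4×418 = 2653
ΔH = Σ(broken) − Σ(formed) = (1923 + D) − (2653) = −730 + D
Setting this equal to −96 kJ gives D = 634 kJ/mol.

D(C=C) ≈ 634 kJ/mol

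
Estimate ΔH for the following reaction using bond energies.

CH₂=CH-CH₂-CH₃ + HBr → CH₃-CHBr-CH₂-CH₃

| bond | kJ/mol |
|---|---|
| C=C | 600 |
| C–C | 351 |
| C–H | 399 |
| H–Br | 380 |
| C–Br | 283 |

ΔH ≈ −53 kJ

Bonds broken (reactants):
  C–C: 2 × 351 = 702
  C–H: 8 × 399 = 3192
  C=C: 1 × 600 = 600
  H–Br: 1 × 380 = 380
  Σ(broken) = 4874 kJ
Bonds formed (products):
  C–Br: 1 × 283 = 283
  C–C: 3 × 351 = 1053
  C–H: 9 × 399 = 3591
  Σ(formed) = 4927 kJ
ΔH = Σ(broken) − Σ(formed) = 4874 − 4927 = −53 kJ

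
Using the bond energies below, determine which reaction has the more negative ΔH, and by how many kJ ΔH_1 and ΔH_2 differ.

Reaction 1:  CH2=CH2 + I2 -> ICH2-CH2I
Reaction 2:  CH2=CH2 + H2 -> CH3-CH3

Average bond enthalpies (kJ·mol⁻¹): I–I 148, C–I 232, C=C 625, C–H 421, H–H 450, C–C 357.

Reaction 2, by 76 kJ

Reaction 1:
  Bonds broken (reactants):
    C–H: 4 × 421 = 1684
    C=C: 1 × 625 = 625
    I–I: 1 × 148 = 148
    Σ(broken) = 2457 kJ
  Bonds formed (products):
    C–C: 1 × 357 = 357
    C–H: 4 × 421 = 1684
    C–I: 2 × 232 = 464
    Σ(formed) = 2505 kJ
  ΔH_1 = 2457 − 2505 = −48 kJ
Reaction 2:
  Bonds broken (reactants):
    C–H: 4 × 421 = 1684
    C=C: 1 × 625 = 625
    H–H: 1 × 450 = 450
    Σ(broken) = 2759 kJ
  Bonds formed (products):
    C–C: 1 × 357 = 357
    C–H: 6 × 421 = 2526
    Σ(formed) = 2883 kJ
  ΔH_2 = 2759 − 2883 = −124 kJ
ΔH_1 − ΔH_2 = +76 kJ, so reaction 2 has the more negative ΔH; |ΔH_1 − ΔH_2| = 76 kJ.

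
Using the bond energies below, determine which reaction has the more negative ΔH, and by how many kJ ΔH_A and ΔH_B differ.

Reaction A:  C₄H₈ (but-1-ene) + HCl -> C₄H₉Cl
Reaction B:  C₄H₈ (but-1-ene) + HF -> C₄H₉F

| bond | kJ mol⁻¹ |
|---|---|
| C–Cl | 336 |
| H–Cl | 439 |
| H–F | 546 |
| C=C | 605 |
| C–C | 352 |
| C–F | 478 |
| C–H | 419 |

Reaction B, by 35 kJ

Reaction A:
  Bonds broken (reactants):
    C–C: 2 × 352 = 704
    C–H: 8 × 419 = 3352
    C=C: 1 × 605 = 605
    H–Cl: 1 × 439 = 439
    Σ(broken) = 5100 kJ
  Bonds formed (products):
    C–C: 3 × 352 = 1056
    C–Cl: 1 × 336 = 336
    C–H: 9 × 419 = 3771
    Σ(formed) = 5163 kJ
  ΔH_A = 5100 − 5163 = −63 kJ
Reaction B:
  Bonds broken (reactants):
    C–C: 2 × 352 = 704
    C–H: 8 × 419 = 3352
    C=C: 1 × 605 = 605
    H–F: 1 × 546 = 546
    Σ(broken) = 5207 kJ
  Bonds formed (products):
    C–C: 3 × 352 = 1056
    C–F: 1 × 478 = 478
    C–H: 9 × 419 = 3771
    Σ(formed) = 5305 kJ
  ΔH_B = 5207 − 5305 = −98 kJ
ΔH_A − ΔH_B = +35 kJ, so reaction B has the more negative ΔH; |ΔH_A − ΔH_B| = 35 kJ.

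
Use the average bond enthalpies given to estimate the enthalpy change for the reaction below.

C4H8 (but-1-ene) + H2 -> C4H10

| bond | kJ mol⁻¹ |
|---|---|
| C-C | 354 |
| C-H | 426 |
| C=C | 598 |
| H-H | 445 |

ΔH ≈ −163 kJ

Bonds broken (reactants):
  C-C: 2 × 354 = 708
  C-H: 8 × 426 = 3408
  C=C: 1 × 598 = 598
  H-H: 1 × 445 = 445
  Σ(broken) = 5159 kJ
Bonds formed (products):
  C-C: 3 × 354 = 1062
  C-H: 10 × 426 = 4260
  Σ(formed) = 5322 kJ
ΔH = Σ(broken) − Σ(formed) = 5159 − 5322 = −163 kJ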